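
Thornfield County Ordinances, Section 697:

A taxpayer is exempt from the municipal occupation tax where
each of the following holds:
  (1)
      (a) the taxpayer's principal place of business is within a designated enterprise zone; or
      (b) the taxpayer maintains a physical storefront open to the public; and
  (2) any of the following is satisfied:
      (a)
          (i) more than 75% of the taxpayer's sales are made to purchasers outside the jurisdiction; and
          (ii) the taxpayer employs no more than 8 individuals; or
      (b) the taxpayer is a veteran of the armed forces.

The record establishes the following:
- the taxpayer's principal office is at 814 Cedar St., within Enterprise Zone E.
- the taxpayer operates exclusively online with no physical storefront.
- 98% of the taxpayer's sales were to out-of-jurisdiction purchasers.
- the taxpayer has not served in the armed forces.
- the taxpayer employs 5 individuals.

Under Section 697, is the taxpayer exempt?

Yes — exempt.

(a) in enterprise zone — met.
(b) has storefront — not met.
(1) = T OR F = true.
(i) >75% out-of-jur. sales — holds.
(ii) ≤ 8 employees — satisfied.
So (a) is satisfied (T AND T).
(b) veteran — not satisfied.
(2): T OR F → true.
So Overall is satisfied (T AND T).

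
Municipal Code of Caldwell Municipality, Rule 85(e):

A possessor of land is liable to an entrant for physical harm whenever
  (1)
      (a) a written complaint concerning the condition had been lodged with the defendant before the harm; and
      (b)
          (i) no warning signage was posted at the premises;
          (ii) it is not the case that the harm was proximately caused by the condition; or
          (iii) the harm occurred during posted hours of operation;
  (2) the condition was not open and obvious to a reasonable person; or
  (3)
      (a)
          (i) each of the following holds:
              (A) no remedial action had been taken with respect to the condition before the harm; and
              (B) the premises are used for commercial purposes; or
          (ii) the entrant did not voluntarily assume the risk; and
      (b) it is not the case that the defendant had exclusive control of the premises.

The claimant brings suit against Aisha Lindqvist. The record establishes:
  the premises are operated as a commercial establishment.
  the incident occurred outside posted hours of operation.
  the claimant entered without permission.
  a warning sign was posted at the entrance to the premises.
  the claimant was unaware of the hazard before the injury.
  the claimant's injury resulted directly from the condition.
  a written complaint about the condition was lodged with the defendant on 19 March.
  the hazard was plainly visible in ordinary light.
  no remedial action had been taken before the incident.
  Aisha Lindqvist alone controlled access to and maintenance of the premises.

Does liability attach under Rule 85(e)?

(a) complaint lodged — met.
(i) no signage posted — not satisfied.
(ii) not (proximate cause) — not satisfied.
(iii) during posted hours — not met.
(b) = F OR F OR F = false.
(1) = T AND F = false.
(2) not open/obvious — not met.
(A) no remedial action — holds.
(B) commercial use — satisfied.
So (i) is satisfied (T AND T).
(ii) no assumed risk — satisfied.
(a) = T OR T = true.
(b) not (exclusive control) — fails.
So (3) is not satisfied (T AND F).
Overall: F OR F OR F → false.

No — not liable.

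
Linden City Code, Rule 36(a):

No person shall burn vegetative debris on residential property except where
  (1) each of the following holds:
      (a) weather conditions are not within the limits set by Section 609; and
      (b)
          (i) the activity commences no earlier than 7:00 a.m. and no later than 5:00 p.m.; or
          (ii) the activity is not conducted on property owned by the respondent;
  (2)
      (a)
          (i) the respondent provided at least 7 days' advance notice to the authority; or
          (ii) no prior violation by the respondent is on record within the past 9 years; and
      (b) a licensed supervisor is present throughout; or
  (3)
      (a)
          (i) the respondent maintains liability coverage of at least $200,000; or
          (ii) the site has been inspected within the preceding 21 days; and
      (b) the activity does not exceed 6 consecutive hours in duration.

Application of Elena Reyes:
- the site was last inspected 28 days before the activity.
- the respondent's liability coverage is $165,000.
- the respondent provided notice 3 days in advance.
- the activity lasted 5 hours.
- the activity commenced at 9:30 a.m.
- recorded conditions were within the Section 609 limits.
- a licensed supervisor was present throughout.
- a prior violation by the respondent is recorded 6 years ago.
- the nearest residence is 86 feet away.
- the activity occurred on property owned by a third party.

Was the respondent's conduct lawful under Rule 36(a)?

No — unlawful.

(a) not (weather ok) — not met.
(i) start within hours — met.
(ii) not (own property) — satisfied.
(b): T OR T → true.
(1) = F AND T = false.
(i) ≥7 days' notice — fails.
(ii) no prior violation — not satisfied.
(a): F OR F → false.
(b) supervisor present — satisfied.
(2): F AND T → false.
(i) coverage ≥ $200,000 — not met.
(ii) site inspected — fails.
So (a) is not satisfied (F OR F).
(b) ≤ 6 hrs duration — holds.
(3) = F AND T = false.
Overall = F OR F OR F = false.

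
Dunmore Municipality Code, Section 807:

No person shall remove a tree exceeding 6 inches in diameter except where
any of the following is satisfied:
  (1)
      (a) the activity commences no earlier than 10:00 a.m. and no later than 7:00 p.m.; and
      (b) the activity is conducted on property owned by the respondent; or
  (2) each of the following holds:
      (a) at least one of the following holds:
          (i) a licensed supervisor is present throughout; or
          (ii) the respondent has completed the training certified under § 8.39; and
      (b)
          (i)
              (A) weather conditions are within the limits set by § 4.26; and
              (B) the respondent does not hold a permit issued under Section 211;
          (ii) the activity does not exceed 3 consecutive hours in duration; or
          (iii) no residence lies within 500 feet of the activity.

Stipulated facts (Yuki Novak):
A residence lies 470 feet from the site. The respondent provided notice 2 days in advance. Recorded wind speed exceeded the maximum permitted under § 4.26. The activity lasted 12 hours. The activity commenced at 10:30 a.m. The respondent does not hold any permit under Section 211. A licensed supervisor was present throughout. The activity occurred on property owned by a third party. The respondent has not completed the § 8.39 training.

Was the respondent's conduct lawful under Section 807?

(a) start within hours — satisfied.
(b) own property — fails.
So (1) is not satisfied (T AND F).
(i) supervisor present — met.
(ii) training certified — not satisfied.
(a) = T OR F = true.
(A) weather ok — not met.
(B) not (holds permit) — met.
(i): F AND T → false.
(ii) ≤ 3 hrs duration — not satisfied.
(iii) no residence in 500 ft — fails.
(b) = F OR F OR F = false.
(2): T AND F → false.
Overall: F OR F → false.

No — unlawful.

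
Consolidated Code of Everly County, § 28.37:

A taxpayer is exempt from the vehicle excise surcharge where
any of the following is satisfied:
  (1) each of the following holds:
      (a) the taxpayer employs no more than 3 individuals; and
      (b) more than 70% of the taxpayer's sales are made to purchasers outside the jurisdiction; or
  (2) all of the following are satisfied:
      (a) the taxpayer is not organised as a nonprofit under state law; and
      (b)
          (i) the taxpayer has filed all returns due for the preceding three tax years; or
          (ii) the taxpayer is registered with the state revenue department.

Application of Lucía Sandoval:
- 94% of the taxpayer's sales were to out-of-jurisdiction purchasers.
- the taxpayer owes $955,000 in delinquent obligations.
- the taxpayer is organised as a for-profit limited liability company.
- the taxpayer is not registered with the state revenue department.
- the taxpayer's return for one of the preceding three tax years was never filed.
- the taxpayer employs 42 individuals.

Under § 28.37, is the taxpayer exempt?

No — not exempt.

(a) ≤ 3 employees — not satisfied.
(b) >70% out-of-jur. sales — holds.
(1): F AND T → false.
(a) not (nonprofit) — satisfied.
(i) returns current — not met.
(ii) state-registered — not met.
So (b) is not satisfied (F OR F).
(2) = T AND F = false.
So Overall is not satisfied (F OR F).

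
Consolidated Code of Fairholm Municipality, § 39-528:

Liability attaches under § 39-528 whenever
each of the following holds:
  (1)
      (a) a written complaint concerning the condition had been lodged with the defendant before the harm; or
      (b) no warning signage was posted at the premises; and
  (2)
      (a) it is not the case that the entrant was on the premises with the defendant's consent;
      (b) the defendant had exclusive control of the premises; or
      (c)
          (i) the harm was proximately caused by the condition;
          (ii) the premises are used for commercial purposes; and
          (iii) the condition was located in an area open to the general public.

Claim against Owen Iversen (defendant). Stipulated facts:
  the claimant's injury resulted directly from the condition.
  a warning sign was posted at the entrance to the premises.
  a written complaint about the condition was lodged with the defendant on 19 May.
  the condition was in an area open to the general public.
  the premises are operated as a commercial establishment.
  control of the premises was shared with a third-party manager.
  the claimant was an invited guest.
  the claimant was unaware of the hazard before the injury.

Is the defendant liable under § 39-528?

Yes — liable.

(a) complaint lodged — holds.
(b) no signage posted — not satisfied.
(1) = T OR F = true.
(a) not (consent to enter) — not satisfied.
(b) exclusive control — not met.
(i) proximate cause — satisfied.
(ii) commercial use — met.
(iii) public area — met.
So (c) is satisfied (T AND T AND T).
(2) = F OR F OR T = true.
Overall: T AND T → true.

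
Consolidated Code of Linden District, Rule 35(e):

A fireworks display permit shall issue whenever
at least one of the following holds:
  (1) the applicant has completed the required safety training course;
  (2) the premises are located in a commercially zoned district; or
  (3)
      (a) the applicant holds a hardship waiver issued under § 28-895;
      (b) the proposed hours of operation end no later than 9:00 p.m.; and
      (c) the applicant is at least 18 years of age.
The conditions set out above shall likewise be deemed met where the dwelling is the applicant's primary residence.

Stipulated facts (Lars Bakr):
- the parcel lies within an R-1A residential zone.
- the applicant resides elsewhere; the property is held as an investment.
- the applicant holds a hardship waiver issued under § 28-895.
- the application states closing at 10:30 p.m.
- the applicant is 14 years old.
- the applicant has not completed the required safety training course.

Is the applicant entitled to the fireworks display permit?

No — denied.

(1) safety training — fails.
(2) commercially zoned — not met.
(a) hardship waiver — met.
(b) closes by 9 p.m. — not met.
(c) age ≥ 18 — not met.
So (3) is not satisfied (T AND F AND F).
Overall = F OR F OR F = false.
Exception (primary residence) — not satisfied.
Result: main false OR exception false → false.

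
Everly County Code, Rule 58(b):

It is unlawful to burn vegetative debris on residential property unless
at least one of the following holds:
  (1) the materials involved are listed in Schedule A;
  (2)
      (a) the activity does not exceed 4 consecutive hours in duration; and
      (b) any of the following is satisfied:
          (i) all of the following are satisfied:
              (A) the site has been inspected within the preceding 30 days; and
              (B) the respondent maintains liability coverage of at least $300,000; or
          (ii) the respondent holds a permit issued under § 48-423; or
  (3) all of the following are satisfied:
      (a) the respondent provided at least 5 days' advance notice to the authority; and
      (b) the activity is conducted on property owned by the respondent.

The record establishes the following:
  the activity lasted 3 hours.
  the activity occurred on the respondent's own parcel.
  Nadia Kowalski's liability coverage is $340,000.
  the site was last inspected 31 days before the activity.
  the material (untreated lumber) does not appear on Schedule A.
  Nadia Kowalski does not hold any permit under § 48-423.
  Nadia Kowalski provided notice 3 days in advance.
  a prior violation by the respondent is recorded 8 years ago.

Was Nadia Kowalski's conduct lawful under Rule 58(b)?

No — unlawful.

(1) Schedule A material — fails.
(a) ≤ 4 hrs duration — satisfied.
(A) site inspected — not met.
(B) coverage ≥ $300,000 — met.
(i): F AND T → false.
(ii) holds permit — fails.
(b) = F OR F = false.
(2) = T AND F = false.
(a) ≥5 days' notice — fails.
(b) own property — holds.
So (3) is not satisfied (F AND T).
Overall: F OR F OR F → false.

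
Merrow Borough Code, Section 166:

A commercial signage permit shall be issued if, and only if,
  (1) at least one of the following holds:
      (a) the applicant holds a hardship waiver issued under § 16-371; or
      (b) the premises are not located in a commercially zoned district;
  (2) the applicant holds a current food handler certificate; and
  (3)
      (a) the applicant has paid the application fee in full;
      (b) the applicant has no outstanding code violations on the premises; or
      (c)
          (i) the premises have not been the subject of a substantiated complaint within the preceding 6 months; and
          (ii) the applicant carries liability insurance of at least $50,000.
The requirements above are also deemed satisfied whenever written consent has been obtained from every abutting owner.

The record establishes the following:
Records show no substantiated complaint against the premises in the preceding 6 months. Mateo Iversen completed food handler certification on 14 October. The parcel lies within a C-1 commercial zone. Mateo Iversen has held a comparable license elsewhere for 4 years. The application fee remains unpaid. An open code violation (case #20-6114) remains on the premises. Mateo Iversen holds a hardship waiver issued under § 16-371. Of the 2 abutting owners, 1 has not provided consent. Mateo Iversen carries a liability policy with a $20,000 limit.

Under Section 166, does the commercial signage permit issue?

No — denied.

(a) hardship waiver — satisfied.
(b) not (commercially zoned) — fails.
So (1) is satisfied (T OR F).
(2) food handler cert. — met.
(a) fee paid — not satisfied.
(b) no code violations — fails.
(i) no complaint in 6 mo. — satisfied.
(ii) insurance ≥ $50,000 — not satisfied.
(c) = T AND F = false.
So (3) is not satisfied (F OR F OR F).
So Overall is not satisfied (T AND T AND F).
Exception (all abutters consent) — not satisfied.
Result: main false OR exception false → false.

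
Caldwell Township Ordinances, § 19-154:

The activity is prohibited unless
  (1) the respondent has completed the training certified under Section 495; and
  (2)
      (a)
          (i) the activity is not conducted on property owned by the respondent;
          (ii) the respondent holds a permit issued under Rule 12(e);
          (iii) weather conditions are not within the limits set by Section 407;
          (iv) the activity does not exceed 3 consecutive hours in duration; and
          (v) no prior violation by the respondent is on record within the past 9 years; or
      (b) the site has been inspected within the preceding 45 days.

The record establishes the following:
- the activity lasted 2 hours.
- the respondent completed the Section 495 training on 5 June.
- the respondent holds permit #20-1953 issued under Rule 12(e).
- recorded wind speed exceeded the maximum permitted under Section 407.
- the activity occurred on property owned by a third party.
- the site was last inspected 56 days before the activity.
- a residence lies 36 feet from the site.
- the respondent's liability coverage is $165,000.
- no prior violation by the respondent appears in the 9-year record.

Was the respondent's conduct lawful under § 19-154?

Yes — lawful.

(1) training certified — holds.
(i) not (own property) — satisfied.
(ii) holds permit — satisfied.
(iii) not (weather ok) — holds.
(iv) ≤ 3 hrs duration — satisfied.
(v) no prior violation — satisfied.
(a): T AND T AND T AND T AND T → true.
(b) site inspected — fails.
(2) = T OR F = true.
So Overall is satisfied (T AND T).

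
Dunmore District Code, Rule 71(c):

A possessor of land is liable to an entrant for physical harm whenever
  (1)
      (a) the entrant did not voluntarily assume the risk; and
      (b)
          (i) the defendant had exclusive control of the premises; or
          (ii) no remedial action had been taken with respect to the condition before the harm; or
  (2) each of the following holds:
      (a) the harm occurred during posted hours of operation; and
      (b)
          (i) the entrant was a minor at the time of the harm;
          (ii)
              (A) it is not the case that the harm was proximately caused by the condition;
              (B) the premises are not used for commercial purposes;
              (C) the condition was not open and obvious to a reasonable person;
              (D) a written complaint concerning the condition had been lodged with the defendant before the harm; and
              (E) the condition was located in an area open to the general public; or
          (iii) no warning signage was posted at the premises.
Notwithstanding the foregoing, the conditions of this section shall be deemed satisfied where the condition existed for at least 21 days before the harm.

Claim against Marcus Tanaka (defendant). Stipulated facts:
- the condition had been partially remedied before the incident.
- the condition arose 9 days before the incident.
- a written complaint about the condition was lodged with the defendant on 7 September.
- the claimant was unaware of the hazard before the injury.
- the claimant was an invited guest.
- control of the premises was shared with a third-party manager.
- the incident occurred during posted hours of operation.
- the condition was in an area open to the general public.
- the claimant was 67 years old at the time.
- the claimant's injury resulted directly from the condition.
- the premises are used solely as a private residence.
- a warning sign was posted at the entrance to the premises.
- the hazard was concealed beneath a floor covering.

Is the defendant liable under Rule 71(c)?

(a) no assumed risk — holds.
(i) exclusive control — not met.
(ii) no remedial action — fails.
(b) = F OR F = false.
(1) = T AND F = false.
(a) during posted hours — holds.
(i) entrant a minor — not met.
(A) not (proximate cause) — fails.
(B) not (commercial use) — satisfied.
(C) not open/obvious — met.
(D) complaint lodged — satisfied.
(E) public area — holds.
(ii) = F AND T AND T AND T AND T = false.
(iii) no signage posted — not met.
(b): F OR F OR F → false.
(2) = T AND F = false.
So Overall is not satisfied (F OR F).
Exception (condition ≥21 days old) — not satisfied.
Result: main false OR exception false → false.

No — not liable.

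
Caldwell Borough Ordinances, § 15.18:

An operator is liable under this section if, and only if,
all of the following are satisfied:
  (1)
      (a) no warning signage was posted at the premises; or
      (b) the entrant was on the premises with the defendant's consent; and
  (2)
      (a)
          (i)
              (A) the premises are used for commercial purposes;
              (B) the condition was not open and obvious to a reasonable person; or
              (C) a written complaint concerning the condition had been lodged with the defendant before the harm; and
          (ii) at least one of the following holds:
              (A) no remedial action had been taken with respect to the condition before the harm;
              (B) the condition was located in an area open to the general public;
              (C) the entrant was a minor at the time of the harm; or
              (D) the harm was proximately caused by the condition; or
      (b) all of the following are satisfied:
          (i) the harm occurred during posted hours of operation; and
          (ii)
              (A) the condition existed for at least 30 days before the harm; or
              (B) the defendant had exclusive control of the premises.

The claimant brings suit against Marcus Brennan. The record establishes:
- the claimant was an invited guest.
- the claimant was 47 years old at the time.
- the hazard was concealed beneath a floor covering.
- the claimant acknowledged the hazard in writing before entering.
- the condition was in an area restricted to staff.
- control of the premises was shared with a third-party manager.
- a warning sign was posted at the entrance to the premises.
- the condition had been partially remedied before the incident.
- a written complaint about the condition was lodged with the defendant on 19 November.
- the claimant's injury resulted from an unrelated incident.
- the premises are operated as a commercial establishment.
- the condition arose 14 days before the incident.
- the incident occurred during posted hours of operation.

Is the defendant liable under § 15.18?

No — not liable.

(a) no signage posted — fails.
(b) consent to enter — met.
(1) = F OR T = true.
(A) commercial use — holds.
(B) not open/obvious — met.
(C) complaint lodged — satisfied.
(i) = T OR T OR T = true.
(A) no remedial action — not satisfied.
(B) public area — not met.
(C) entrant a minor — not satisfied.
(D) proximate cause — fails.
(ii) = F OR F OR F OR F = false.
(a) = T AND F = false.
(i) during posted hours — holds.
(A) condition ≥30 days old — fails.
(B) exclusive control — fails.
(ii) = F OR F = false.
(b): T AND F → false.
So (2) is not satisfied (F OR F).
Overall: T AND F → false.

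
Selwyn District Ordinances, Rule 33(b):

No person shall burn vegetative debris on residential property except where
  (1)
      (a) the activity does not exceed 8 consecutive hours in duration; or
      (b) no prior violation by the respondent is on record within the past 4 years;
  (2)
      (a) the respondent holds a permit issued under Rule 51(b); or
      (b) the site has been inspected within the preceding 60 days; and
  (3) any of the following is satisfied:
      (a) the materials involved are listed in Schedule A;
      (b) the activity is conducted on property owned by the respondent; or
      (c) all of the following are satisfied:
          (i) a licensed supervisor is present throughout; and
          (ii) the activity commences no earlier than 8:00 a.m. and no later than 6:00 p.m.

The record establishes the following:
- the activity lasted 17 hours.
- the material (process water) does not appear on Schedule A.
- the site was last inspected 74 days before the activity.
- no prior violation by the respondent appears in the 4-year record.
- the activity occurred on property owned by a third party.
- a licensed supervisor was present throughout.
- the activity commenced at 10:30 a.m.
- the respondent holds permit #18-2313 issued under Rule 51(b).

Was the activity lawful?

Yes — lawful.

(a) ≤ 8 hrs duration — not satisfied.
(b) no prior violation — satisfied.
So (1) is satisfied (F OR T).
(a) holds permit — holds.
(b) site inspected — not satisfied.
(2): T OR F → true.
(a) Schedule A material — fails.
(b) own property — not met.
(i) supervisor present — met.
(ii) start within hours — satisfied.
(c) = T AND T = true.
So (3) is satisfied (F OR F OR T).
So Overall is satisfied (T AND T AND T).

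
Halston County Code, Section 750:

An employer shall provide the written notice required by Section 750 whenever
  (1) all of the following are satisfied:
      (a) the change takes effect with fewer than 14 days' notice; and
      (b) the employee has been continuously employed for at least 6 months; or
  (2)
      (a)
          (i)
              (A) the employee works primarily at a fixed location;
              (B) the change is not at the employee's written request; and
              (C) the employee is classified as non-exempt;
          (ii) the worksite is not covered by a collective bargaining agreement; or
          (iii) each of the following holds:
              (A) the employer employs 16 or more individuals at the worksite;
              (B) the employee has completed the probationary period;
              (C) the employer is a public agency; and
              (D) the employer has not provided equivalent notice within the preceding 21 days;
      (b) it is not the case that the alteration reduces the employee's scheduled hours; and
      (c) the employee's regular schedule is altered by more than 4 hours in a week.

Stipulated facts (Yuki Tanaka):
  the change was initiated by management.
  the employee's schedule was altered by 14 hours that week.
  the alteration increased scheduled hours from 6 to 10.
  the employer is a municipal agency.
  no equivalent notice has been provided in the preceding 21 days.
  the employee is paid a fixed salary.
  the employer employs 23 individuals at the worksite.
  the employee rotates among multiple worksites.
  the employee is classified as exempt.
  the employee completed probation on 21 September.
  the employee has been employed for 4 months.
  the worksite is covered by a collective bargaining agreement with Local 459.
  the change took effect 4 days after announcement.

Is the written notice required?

(a) < 14 days' notice — met.
(b) tenure ≥ 6 mo. — not met.
(1) = T AND F = false.
(A) fixed location — fails.
(B) not employee-requested — holds.
(C) non-exempt — fails.
(i): F AND T AND F → false.
(ii) no CBA — not met.
(A) ≥ 16 at site — met.
(B) past probation — holds.
(C) public agency — met.
(D) no recent notice — holds.
So (iii) is satisfied (T AND T AND T AND T).
So (a) is satisfied (F OR F OR T).
(b) not (hours reduced) — satisfied.
(c) schedule shift > 4h — holds.
So (2) is satisfied (T AND T AND T).
Overall: F OR T → true.

Yes — required.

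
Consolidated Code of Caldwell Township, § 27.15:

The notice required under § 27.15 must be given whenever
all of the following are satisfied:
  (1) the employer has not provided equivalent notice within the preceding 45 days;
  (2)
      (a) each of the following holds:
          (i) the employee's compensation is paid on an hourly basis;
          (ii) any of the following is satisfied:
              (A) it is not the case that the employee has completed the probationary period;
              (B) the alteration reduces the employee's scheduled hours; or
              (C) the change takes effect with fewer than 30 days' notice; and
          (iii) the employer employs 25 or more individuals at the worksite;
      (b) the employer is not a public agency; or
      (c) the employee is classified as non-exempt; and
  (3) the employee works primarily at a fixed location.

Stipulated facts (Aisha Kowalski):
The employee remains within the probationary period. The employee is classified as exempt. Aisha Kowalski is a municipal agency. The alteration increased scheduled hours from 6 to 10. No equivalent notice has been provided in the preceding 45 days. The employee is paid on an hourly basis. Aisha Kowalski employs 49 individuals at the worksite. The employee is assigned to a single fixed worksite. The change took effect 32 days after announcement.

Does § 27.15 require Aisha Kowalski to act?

Yes — required.

(1) no recent notice — holds.
(i) hourly-paid — met.
(A) not (past probation) — holds.
(B) hours reduced — not met.
(C) < 30 days' notice — not satisfied.
(ii): T OR F OR F → true.
(iii) ≥ 25 at site — met.
(a): T AND T AND T → true.
(b) not (public agency) — fails.
(c) non-exempt — fails.
So (2) is satisfied (T OR F OR F).
(3) fixed location — holds.
So Overall is satisfied (T AND T AND T).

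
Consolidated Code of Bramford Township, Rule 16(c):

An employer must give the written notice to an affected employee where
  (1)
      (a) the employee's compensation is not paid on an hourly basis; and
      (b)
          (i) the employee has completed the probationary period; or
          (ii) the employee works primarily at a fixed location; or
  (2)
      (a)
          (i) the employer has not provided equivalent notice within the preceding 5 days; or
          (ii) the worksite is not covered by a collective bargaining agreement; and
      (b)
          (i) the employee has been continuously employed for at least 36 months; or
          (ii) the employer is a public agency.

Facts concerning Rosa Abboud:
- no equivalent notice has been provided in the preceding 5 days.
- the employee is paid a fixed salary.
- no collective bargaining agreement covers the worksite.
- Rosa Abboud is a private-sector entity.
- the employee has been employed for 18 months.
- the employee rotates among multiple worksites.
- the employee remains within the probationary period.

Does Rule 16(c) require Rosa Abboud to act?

No — not required.

(a) not (hourly-paid) — holds.
(i) past probation — fails.
(ii) fixed location — not satisfied.
(b) = F OR F = false.
(1): T AND F → false.
(i) no recent notice — met.
(ii) no CBA — satisfied.
(a) = T OR T = true.
(i) tenure ≥ 36 mo. — not satisfied.
(ii) public agency — not satisfied.
So (b) is not satisfied (F OR F).
(2) = T AND F = false.
Overall: F OR F → false.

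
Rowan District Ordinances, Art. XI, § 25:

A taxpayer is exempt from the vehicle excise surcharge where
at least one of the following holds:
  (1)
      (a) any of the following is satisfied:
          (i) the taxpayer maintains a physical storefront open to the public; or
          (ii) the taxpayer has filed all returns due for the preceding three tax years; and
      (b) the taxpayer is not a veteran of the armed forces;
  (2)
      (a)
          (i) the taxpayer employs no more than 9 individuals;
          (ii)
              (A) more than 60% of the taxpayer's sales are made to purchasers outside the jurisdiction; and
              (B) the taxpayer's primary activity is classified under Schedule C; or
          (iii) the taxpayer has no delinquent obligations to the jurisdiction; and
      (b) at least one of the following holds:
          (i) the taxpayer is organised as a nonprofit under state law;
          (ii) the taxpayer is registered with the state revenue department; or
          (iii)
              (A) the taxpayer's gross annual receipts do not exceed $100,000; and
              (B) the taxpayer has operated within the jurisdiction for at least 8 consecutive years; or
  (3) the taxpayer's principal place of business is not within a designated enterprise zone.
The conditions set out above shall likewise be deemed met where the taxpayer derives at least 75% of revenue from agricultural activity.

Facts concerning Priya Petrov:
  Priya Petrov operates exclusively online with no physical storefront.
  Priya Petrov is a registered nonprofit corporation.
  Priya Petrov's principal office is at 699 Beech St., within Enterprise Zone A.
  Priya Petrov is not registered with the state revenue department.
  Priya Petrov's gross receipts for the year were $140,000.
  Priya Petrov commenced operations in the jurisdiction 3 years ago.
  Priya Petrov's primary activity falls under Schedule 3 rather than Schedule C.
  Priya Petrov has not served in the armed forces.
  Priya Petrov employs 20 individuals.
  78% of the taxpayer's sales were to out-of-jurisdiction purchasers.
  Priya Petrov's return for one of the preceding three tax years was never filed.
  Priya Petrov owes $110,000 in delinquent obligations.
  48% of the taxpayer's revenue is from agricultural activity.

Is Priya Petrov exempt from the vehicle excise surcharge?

(i) has storefront — not met.
(ii) returns current — not met.
(a) = F OR F = false.
(b) not (veteran) — met.
(1): F AND T → false.
(i) ≤ 9 employees — fails.
(A) >60% out-of-jur. sales — holds.
(B) Schedule C activity — not satisfied.
(ii) = T AND F = false.
(iii) no delinquency — fails.
(a): F OR F OR F → false.
(i) nonprofit — satisfied.
(ii) state-registered — not met.
(A) receipts ≤ $100,000 — fails.
(B) ≥ 8 yrs in jurisdiction — not satisfied.
(iii) = F AND F = false.
So (b) is satisfied (T OR F OR F).
(2) = F AND T = false.
(3) not (in enterprise zone) — not met.
So Overall is not satisfied (F OR F OR F).
Exception (≥75% agricultural) — not satisfied.
Result: main false OR exception false → false.

No — not exempt.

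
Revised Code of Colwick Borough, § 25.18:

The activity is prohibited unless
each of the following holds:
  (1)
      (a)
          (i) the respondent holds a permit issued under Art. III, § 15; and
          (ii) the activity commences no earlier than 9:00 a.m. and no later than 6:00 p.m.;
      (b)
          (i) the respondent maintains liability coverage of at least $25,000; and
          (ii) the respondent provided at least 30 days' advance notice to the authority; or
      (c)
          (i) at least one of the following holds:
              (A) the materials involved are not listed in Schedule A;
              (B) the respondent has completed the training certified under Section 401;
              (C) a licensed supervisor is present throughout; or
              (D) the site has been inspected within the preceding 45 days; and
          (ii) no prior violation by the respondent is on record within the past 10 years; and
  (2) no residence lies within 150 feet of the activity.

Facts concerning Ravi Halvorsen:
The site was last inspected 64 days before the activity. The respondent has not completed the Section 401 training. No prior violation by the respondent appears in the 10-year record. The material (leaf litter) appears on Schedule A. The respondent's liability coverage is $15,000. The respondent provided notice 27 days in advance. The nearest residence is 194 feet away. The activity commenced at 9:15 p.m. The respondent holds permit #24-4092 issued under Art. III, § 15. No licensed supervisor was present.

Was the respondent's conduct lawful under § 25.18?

No — unlawful.

(i) holds permit — holds.
(ii) start within hours — fails.
So (a) is not satisfied (T AND F).
(i) coverage ≥ $25,000 — fails.
(ii) ≥30 days' notice — not satisfied.
(b) = F AND F = false.
(A) not (Schedule A material) — not met.
(B) training certified — not satisfied.
(C) supervisor present — fails.
(D) site inspected — not met.
(i) = F OR F OR F OR F = false.
(ii) no prior violation — met.
So (c) is not satisfied (F AND T).
(1): F OR F OR F → false.
(2) no residence in 150 ft — satisfied.
So Overall is not satisfied (F AND T).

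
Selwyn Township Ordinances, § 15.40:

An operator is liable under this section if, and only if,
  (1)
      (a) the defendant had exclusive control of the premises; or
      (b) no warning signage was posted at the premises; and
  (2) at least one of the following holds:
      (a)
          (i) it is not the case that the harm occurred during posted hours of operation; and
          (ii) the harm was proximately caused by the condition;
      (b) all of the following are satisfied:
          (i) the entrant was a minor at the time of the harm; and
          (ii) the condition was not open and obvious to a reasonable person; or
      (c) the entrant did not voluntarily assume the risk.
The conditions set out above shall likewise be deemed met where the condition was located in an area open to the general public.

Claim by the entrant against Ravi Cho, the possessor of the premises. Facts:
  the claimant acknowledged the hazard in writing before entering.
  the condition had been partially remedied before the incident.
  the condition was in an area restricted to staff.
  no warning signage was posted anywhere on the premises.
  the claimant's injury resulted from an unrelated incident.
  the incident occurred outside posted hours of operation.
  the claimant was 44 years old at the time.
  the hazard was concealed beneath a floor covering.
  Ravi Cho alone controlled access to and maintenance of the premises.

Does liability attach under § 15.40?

(a) exclusive control — satisfied.
(b) no signage posted — met.
(1) = T OR T = true.
(i) not (during posted hours) — satisfied.
(ii) proximate cause — not met.
(a): T AND F → false.
(i) entrant a minor — not satisfied.
(ii) not open/obvious — met.
So (b) is not satisfied (F AND T).
(c) no assumed risk — not satisfied.
(2) = F OR F OR F = false.
Overall = T AND F = false.
Exception (public area) — not satisfied.
Result: main false OR exception false → false.

No — not liable.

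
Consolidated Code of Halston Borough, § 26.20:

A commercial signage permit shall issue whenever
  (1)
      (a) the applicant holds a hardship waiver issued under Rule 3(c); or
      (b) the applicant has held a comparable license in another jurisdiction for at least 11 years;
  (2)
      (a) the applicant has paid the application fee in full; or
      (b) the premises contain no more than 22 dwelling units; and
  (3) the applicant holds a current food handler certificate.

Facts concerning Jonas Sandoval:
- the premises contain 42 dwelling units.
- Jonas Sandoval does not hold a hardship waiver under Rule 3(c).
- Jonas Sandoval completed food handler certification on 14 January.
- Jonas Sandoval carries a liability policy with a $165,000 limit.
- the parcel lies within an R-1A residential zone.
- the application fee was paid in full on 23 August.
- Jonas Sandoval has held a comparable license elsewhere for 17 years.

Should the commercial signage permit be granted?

Yes — granted.

(a) hardship waiver — not satisfied.
(b) prior license ≥ 11 yr — satisfied.
(1): F OR T → true.
(a) fee paid — satisfied.
(b) ≤ 22 units — not met.
(2): T OR F → true.
(3) food handler cert. — holds.
Overall: T AND T AND T → true.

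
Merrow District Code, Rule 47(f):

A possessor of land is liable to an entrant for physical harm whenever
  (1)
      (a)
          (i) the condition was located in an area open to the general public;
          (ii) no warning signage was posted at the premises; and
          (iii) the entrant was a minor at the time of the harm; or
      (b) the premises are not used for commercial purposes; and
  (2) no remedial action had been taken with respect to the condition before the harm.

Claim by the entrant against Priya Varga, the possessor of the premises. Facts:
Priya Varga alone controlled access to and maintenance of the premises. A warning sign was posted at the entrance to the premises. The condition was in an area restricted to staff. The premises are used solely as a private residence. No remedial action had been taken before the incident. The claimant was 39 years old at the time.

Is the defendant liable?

Yes — liable.

(i) public area — fails.
(ii) no signage posted — not satisfied.
(iii) entrant a minor — not satisfied.
(a) = F AND F AND F = false.
(b) not (commercial use) — holds.
(1): F OR T → true.
(2) no remedial action — satisfied.
So Overall is satisfied (T AND T).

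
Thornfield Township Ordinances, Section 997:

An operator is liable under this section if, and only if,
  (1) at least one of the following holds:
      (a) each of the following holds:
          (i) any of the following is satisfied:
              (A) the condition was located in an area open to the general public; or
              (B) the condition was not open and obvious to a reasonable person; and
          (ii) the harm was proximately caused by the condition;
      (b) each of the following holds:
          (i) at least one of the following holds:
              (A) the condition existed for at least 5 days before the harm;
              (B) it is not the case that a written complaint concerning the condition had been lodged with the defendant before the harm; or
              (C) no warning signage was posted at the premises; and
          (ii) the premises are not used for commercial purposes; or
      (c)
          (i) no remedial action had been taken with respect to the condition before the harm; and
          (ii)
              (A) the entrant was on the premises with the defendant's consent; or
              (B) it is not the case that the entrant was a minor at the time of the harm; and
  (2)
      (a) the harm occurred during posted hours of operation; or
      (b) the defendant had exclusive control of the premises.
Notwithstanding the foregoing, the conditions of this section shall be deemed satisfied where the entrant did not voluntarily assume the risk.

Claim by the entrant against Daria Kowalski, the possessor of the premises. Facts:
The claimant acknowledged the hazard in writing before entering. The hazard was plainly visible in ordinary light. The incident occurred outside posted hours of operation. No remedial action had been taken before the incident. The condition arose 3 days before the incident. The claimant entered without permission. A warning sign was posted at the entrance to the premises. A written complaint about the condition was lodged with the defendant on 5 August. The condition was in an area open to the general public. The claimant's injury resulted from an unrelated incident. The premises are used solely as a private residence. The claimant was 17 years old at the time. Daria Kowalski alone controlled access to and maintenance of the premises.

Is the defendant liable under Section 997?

(A) public area — holds.
(B) not open/obvious — fails.
So (i) is satisfied (T OR F).
(ii) proximate cause — not met.
So (a) is not satisfied (T AND F).
(A) condition ≥5 days old — not satisfied.
(B) not (complaint lodged) — fails.
(C) no signage posted — not met.
(i): F OR F OR F → false.
(ii) not (commercial use) — satisfied.
(b) = F AND T = false.
(i) no remedial action — met.
(A) consent to enter — not met.
(B) not (entrant a minor) — fails.
(ii): F OR F → false.
(c): T AND F → false.
So (1) is not satisfied (F OR F OR F).
(a) during posted hours — fails.
(b) exclusive control — met.
So (2) is satisfied (F OR T).
Overall: F AND T → false.
Exception (no assumed risk) — not satisfied.
Result: main false OR exception false → false.

No — not liable.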